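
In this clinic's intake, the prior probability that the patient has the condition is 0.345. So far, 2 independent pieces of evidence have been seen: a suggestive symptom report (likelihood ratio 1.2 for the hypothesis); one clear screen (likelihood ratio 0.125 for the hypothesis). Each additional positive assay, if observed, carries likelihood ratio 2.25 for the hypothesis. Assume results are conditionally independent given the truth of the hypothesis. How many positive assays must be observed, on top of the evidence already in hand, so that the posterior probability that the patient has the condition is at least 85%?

Prior odds = 0.345/0.655 = 69/131.
Combined Bayes factor of the evidence already in hand = 1.2 × 0.125 = 0.15.
Odds after that evidence = (69/131) × 0.15 = 207/2620.
Target odds = 0.85/0.15 = 17/3.
Need 2.25ⁿ ≥ 17/3 ÷ (207/2620) = 44540/621.
2.25⁵ = 59049/1024 falls short of 44540/621 but 2.25⁶ = 531441/4096 reaches it, so n = 6.

6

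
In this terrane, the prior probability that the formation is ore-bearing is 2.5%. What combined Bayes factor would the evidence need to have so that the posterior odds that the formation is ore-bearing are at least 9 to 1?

351

Prior odds = 0.025/0.975 = 1/39.
Target odds = 9.
Required Bayes factor = 9 ÷ (1/39) = 351.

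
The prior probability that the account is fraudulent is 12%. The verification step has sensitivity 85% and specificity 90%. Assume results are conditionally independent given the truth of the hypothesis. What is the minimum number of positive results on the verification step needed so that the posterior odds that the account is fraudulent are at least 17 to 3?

Prior odds = 0.12/0.88 = 3/22.
False-positive rate = 1 − 0.9 = 0.1; likelihood ratio of a positive = 0.85/0.1 = 8.5.
Target odds = 17/3.
Need (3/22) × 8.5ⁿ ≥ 17/3, i.e. 8.5ⁿ ≥ 374/9.
8.5¹ = 8.5 falls short of 374/9 but 8.5² = 72.25 reaches it, so n = 2.

2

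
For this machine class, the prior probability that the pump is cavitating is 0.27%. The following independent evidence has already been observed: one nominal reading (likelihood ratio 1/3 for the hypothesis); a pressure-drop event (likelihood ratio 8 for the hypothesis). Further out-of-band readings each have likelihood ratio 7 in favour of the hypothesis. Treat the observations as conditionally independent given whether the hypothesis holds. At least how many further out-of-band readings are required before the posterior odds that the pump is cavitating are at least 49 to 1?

5

Prior odds = 0.0027/0.9973 = 27/9973.
Combined Bayes factor of the evidence already in hand = (1/3) × 8 = 8/3.
Odds after that evidence = (27/9973) × 8/3 = 72/9973.
Target odds = 49.
Need 7ⁿ ≥ 49 ÷ (72/9973) = 488677/72.
7⁴ = 2401 falls short of 488677/72 but 7⁵ = 16807 reaches it, so n = 5.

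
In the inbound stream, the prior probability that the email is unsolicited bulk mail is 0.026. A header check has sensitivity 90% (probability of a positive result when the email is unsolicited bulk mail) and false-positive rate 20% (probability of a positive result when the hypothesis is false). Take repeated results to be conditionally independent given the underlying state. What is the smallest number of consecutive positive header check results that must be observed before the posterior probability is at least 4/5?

Prior odds = 0.026/0.974 = 13/487.
Likelihood ratio of a positive result = 0.9/0.2 = 4.5.
Target odds: 0.8 ÷ 0.2 = 4.
Need (13/487) × 4.5ⁿ ≥ 4, i.e. 4.5ⁿ ≥ 1948/13.
4.5³ = 91.125 falls short of 1948/13 but 4.5⁴ = 410.0625 reaches it, so n = 4.

4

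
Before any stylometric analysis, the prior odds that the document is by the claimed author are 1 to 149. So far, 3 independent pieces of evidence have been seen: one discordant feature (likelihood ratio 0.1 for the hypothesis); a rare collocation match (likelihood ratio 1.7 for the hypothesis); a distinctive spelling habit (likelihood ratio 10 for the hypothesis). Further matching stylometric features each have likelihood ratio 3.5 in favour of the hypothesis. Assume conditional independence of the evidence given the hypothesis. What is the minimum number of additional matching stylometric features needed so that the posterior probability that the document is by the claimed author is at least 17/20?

Prior odds = 1/149.
Combined Bayes factor of the evidence already in hand = 0.1 × 1.7 × 10 = 1.7.
Odds after that evidence = (1/149) × 1.7 = 17/1490.
Target odds = 0.85/0.15 = 17/3.
Need 3.5ⁿ ≥ 17/3 ÷ (17/1490) = 1490/3.
3.5⁴ = 150.0625 falls short of 1490/3 but 3.5⁵ = 525.21875 reaches it, so n = 5.

5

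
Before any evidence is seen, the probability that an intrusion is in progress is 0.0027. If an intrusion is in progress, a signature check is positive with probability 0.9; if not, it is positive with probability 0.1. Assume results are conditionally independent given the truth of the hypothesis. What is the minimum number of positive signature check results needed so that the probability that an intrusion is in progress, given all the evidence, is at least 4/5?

Prior odds: 0.0027 ÷ 0.9973 = 27/9973.
Likelihood ratio of a positive = 0.9/0.1 = 9.
Target odds: 0.8 ÷ 0.2 = 4.
Require 9ⁿ ≥ 4 ÷ (27/9973) = 39892/27.
9³ = 729 falls short of 39892/27 but 9⁴ = 6561 reaches it, so n = 4.

4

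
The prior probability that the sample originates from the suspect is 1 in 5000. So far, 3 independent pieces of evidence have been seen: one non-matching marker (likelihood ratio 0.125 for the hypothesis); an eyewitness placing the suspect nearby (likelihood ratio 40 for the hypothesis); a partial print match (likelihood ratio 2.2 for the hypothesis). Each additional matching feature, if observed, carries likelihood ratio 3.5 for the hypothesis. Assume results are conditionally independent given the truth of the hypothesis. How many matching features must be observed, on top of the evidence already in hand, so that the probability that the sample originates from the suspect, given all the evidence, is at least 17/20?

7

Prior odds = 0.0002/0.9998 = 1/4999.
Combined Bayes factor of the evidence already in hand = 0.125 × 40 × 2.2 = 11.
Odds after that evidence = (1/4999) × 11 = 11/4999.
Target odds = 0.85/0.15 = 17/3.
Need 3.5ⁿ ≥ 17/3 ÷ (11/4999) = 84983/33.
3.5⁶ = 1838.265625 falls short of 84983/33 but 3.5⁷ = 823543/128 reaches it, so n = 7.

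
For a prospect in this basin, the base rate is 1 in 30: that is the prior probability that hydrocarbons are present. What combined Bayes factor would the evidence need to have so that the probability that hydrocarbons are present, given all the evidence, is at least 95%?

551

Prior odds = (1/30)/(29/30) = 1/29.
Target odds = 0.95/0.05 = 19.
Required Bayes factor = 19 ÷ (1/29) = 551.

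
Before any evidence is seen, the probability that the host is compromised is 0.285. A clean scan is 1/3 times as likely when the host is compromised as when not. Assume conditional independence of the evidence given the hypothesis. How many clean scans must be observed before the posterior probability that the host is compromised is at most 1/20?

Prior odds = 0.285/0.715 = 57/143.
Likelihood ratio per clean scan = 1/3.
Target posterior odds = 0.05/0.95 = 1/19.
Need (57/143) × (1/3)ⁿ ≤ 1/19, i.e. (1/3)ⁿ ≤ 143/1083.
(1/3)¹ = 1/3 is still above 143/1083 but (1/3)² = 1/9 is at or below it, so n = 2.

2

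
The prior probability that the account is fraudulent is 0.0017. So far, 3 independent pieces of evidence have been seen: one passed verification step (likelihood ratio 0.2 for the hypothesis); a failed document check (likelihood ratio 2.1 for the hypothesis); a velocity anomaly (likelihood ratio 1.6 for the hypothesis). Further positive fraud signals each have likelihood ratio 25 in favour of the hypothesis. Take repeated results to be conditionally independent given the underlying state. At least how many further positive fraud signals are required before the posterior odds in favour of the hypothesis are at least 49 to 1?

4

Prior odds = 0.0017/0.9983 = 17/9983.
Combined Bayes factor of the evidence already in hand = 0.2 × 2.1 × 1.6 = 0.672.
Odds after that evidence = (17/9983) × 0.672 = 1428/1247875.
Target odds = 49.
Need 25ⁿ ≥ 49 ÷ (1428/1247875) = 8735125/204.
25³ = 15625 falls short of 8735125/204 but 25⁴ = 390625 reaches it, so n = 4.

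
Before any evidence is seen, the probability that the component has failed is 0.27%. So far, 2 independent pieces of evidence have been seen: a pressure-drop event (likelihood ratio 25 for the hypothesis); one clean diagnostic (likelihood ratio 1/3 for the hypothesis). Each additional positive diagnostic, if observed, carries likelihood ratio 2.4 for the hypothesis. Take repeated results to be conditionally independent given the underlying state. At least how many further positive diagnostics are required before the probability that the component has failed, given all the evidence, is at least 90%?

7

Prior odds = 0.0027/0.9973 = 27/9973.
Combined Bayes factor of the evidence already in hand = 25 × (1/3) = 25/3.
Odds after that evidence = (27/9973) × 25/3 = 225/9973.
Target odds = 0.9/0.1 = 9.
Need 2.4ⁿ ≥ 9 ÷ (225/9973) = 398.92.
2.4⁶ = 2985984/15625 falls short of 398.92 but 2.4⁷ = 35831808/78125 reaches it, so n = 7.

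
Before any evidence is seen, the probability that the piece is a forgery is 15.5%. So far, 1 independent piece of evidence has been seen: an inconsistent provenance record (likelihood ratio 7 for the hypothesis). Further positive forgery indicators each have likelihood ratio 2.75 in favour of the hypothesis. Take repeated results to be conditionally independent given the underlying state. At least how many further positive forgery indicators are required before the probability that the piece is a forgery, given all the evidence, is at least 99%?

Prior odds = 0.155/0.845 = 31/169.
Bayes factor of the evidence already in hand = 7.
Odds after that evidence = (31/169) × 7 = 217/169.
Target odds = 0.99/0.01 = 99.
Need 2.75ⁿ ≥ 99 ÷ (217/169) = 16731/217.
2.75⁴ = 57.19140625 falls short of 16731/217 but 2.75⁵ = 161051/1024 reaches it, so n = 5.

5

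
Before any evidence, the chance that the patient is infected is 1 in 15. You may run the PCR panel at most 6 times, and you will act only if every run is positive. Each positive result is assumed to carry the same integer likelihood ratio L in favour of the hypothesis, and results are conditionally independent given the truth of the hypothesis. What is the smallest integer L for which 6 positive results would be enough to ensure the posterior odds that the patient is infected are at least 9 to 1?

3

Prior odds = (1/15)/(14/15) = 1/14.
Target odds = 9.
Need L⁶ ≥ 9 ÷ (1/14) = 126.
2⁶ = 64 < 126 ≤ 729 = 3⁶, so L = 3.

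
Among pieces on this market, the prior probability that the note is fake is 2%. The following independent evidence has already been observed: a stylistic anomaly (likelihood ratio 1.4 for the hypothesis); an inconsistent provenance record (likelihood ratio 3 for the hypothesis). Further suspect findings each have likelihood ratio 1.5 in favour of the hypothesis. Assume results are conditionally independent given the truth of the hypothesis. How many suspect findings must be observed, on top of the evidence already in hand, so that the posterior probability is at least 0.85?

11

Prior odds = 0.02/0.98 = 1/49.
Combined Bayes factor of the evidence already in hand = 1.4 × 3 = 4.2.
Odds after that evidence = (1/49) × 4.2 = 3/35.
Target odds = 0.85/0.15 = 17/3.
Need 1.5ⁿ ≥ 17/3 ÷ (3/35) = 595/9.
1.5¹⁰ = 59049/1024 falls short of 595/9 but 1.5¹¹ = 177147/2048 reaches it, so n = 11.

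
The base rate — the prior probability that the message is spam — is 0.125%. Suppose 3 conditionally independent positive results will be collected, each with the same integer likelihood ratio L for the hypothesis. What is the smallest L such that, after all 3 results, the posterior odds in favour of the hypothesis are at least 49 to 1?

34

Prior odds = 0.00125/0.99875 = 1/799.
Target odds = 49.
Need L³ ≥ 49 ÷ (1/799) = 39151.
33³ = 35937 < 39151 ≤ 39304 = 34³, so L = 34.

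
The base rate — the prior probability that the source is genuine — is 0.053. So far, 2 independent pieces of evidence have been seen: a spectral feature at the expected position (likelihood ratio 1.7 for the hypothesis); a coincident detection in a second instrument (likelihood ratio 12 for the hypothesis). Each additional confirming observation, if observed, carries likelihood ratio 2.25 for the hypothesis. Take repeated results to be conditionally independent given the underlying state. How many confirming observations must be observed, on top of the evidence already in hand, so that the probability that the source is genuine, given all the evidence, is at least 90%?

3

Prior odds = 0.053/0.947 = 53/947.
Combined Bayes factor of the evidence already in hand = 1.7 × 12 = 20.4.
Odds after that evidence = (53/947) × 20.4 = 5406/4735.
Target odds = 0.9/0.1 = 9.
Need 2.25ⁿ ≥ 9 ÷ (5406/4735) = 14205/1802.
2.25² = 5.0625 falls short of 14205/1802 but 2.25³ = 11.390625 reaches it, so n = 3.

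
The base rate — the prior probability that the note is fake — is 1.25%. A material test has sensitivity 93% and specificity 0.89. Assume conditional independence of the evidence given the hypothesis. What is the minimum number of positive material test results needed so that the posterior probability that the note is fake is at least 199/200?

Prior odds = 0.0125/0.9875 = 1/79.
False-positive rate = 1 − 0.89 = 0.11; likelihood ratio of a positive = 0.93/0.11 = 93/11.
Target odds: 0.995 ÷ 0.005 = 199.
Require (93/11)ⁿ ≥ 199 ÷ (1/79) = 15721.
(93/11)⁴ = 74805201/14641 falls short of 15721 but (93/11)⁵ ≈43196.8 reaches it, so n = 5.

5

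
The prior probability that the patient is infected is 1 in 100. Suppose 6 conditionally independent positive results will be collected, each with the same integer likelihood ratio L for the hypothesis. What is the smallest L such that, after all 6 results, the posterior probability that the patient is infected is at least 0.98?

Prior odds = 0.01/0.99 = 1/99.
Target odds = 0.98/0.02 = 49.
Need L⁶ ≥ 49 ÷ (1/99) = 4851.
4⁶ = 4096 < 4851 ≤ 15625 = 5⁶, so L = 5.

5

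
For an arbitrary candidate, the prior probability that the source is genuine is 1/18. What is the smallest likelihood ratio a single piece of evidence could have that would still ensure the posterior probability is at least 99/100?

Prior odds = (1/18)/(17/18) = 1/17.
Target odds = 0.99/0.01 = 99.
Required Bayes factor = 99 ÷ (1/17) = 1683.

1683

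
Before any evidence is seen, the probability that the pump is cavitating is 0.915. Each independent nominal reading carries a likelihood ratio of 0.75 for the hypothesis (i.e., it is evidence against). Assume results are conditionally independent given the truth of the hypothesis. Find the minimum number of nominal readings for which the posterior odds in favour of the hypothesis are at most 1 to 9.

Prior odds: 0.915 ÷ 0.085 = 183/17.
Likelihood ratio per nominal reading = 0.75.
Target odds = 1/9.
Require 0.75ⁿ ≤ 1/9 ÷ (183/17) = 17/1647.
0.75¹⁵ ≈0.0133635 is still above 17/1647 but 0.75¹⁶ ≈0.0100226 is at or below it, so n = 16.

16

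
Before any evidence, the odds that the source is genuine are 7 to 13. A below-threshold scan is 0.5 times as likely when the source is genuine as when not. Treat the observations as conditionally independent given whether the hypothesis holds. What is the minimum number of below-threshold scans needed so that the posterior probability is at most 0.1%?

Prior odds = 7/13.
Likelihood ratio per below-threshold scan = 0.5.
Target odds: 0.001 ÷ 0.999 = 1/999.
Require 0.5ⁿ ≤ 1/999 ÷ (7/13) = 13/6993.
0.5⁹ = 0.001953125 is still above 13/6993 but 0.5¹⁰ = 1/1024 is at or below it, so n = 10.

10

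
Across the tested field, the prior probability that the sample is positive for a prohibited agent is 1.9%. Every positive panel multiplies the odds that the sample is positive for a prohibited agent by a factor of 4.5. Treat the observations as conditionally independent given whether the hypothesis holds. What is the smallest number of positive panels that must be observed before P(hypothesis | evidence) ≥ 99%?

6

Prior odds = 0.019/0.981 = 19/981.
Likelihood ratio per positive panel = 4.5.
Target posterior odds = 0.99/0.01 = 99.
Need (19/981) × 4.5ⁿ ≥ 99, i.e. 4.5ⁿ ≥ 97119/19.
4.5⁵ = 1845.28125 falls short of 97119/19 but 4.5⁶ = 8303.765625 reaches it, so n = 6.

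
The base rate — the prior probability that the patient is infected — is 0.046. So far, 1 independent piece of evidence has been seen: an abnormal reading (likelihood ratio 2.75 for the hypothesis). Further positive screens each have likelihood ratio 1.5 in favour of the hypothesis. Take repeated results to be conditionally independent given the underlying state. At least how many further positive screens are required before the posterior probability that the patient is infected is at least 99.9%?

Prior odds = 0.046/0.954 = 23/477.
Bayes factor of the evidence already in hand = 2.75.
Odds after that evidence = (23/477) × 2.75 = 253/1908.
Target odds = 0.999/0.001 = 999.
Need 1.5ⁿ ≥ 999 ÷ (253/1908) = 1906092/253.
1.5²² ≈7481.83 falls short of 1906092/253 but 1.5²³ ≈11222.7 reaches it, so n = 23.

23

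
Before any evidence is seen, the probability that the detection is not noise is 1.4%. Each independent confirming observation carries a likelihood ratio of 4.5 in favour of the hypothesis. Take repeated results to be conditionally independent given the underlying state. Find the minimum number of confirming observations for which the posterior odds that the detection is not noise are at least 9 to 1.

Prior odds = 0.014/0.986 = 7/493.
Likelihood ratio per confirming observation = 4.5.
Target odds = 9.
Require 4.5ⁿ ≥ 9 ÷ (7/493) = 4437/7.
4.5⁴ = 410.0625 falls short of 4437/7 but 4.5⁵ = 1845.28125 reaches it, so n = 5.

5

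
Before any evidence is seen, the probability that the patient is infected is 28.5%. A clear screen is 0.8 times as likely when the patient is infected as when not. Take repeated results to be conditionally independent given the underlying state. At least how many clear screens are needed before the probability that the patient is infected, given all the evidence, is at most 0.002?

Prior odds = 0.285/0.715 = 57/143.
Likelihood ratio per clear screen = 0.8.
Target posterior odds = 0.002/0.998 = 1/499.
Require 0.8ⁿ ≤ 1/499 ÷ (57/143) = 143/28443.
0.8²³ ≈0.00590296 is still above 143/28443 but 0.8²⁴ ≈0.00472237 is at or below it, so n = 24.

24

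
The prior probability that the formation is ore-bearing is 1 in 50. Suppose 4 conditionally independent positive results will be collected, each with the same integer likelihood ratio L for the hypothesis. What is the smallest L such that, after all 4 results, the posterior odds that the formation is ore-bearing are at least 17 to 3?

5

Prior odds = 0.02/0.98 = 1/49.
Target odds = 17/3.
Need L⁴ ≥ 17/3 ÷ (1/49) = 833/3.
4⁴ = 256 < 833/3 ≤ 625 = 5⁴, so L = 5.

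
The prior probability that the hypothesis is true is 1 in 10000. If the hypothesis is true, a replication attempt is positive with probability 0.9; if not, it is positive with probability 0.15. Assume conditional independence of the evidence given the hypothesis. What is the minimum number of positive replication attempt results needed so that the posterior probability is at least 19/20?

Prior odds = 0.0001/0.9999 = 1/9999.
Likelihood ratio of a positive = 0.9/0.15 = 6.
Target odds: 0.95 ÷ 0.05 = 19.
Need (1/9999) × 6ⁿ ≥ 19, i.e. 6ⁿ ≥ 189981.
6⁶ = 46656 falls short of 189981 but 6⁷ = 279936 reaches it, so n = 7.

7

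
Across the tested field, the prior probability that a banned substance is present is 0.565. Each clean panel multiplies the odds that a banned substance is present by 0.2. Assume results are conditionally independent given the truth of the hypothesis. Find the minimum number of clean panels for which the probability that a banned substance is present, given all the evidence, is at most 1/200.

4

Prior odds = 0.565/0.435 = 113/87.
Likelihood ratio per clean panel = 0.2.
Target posterior odds = 0.005/0.995 = 1/199.
Require 0.2ⁿ ≤ 1/199 ÷ (113/87) = 87/22487.
0.2³ = 0.008 is still above 87/22487 but 0.2⁴ = 0.0016 is at or below it, so n = 4.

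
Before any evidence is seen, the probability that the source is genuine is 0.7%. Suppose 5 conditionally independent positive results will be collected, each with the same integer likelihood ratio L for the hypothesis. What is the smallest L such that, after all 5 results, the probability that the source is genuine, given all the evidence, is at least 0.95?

Prior odds = 0.007/0.993 = 7/993.
Target odds = 0.95/0.05 = 19.
Need L⁵ ≥ 19 ÷ (7/993) = 18867/7.
4⁵ = 1024 < 18867/7 ≤ 3125 = 5⁵, so L = 5.

5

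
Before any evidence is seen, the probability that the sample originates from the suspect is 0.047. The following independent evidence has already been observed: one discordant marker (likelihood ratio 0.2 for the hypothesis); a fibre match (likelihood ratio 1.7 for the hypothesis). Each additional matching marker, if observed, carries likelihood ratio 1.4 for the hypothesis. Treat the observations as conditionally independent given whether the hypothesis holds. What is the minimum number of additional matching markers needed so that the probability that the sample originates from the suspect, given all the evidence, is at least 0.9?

Prior odds = 0.047/0.953 = 47/953.
Combined Bayes factor of the evidence already in hand = 0.2 × 1.7 = 0.34.
Odds after that evidence = (47/953) × 0.34 = 799/47650.
Target odds = 0.9/0.1 = 9.
Need 1.4ⁿ ≥ 9 ÷ (799/47650) = 428850/799.
1.4¹⁸ ≈426.879 falls short of 428850/799 but 1.4¹⁹ ≈597.63 reaches it, so n = 19.

19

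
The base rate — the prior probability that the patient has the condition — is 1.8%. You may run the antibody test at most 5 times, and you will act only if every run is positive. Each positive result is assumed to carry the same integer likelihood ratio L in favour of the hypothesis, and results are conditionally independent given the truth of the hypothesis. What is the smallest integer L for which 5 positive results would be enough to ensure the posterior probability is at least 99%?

Prior odds = 0.018/0.982 = 9/491.
Target odds = 0.99/0.01 = 99.
Need L⁵ ≥ 99 ÷ (9/491) = 5401.
5⁵ = 3125 < 5401 ≤ 7776 = 6⁵, so L = 6.

6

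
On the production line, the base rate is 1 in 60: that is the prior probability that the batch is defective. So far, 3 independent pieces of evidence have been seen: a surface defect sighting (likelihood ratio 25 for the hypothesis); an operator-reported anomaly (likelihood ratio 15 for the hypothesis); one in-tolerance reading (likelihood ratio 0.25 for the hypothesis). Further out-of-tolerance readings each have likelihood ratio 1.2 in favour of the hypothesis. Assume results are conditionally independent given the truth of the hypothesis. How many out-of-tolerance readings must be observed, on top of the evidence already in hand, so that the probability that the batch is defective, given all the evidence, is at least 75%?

4

Prior odds = (1/60)/(59/60) = 1/59.
Combined Bayes factor of the evidence already in hand = 25 × 15 × 0.25 = 93.75.
Odds after that evidence = (1/59) × 93.75 = 375/236.
Target odds = 0.75/0.25 = 3.
Need 1.2ⁿ ≥ 3 ÷ (375/236) = 1.888.
1.2³ = 1.728 falls short of 1.888 but 1.2⁴ = 2.0736 reaches it, so n = 4.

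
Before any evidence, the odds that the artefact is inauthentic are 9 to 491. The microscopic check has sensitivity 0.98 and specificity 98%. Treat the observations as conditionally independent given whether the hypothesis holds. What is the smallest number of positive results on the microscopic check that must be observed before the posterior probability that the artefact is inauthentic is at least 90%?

2

Prior odds = 9/491.
False-positive rate = 1 − 0.98 = 0.02; likelihood ratio of a positive = 0.98/0.02 = 49.
Target posterior odds = 0.9/0.1 = 9.
Require 49ⁿ ≥ 9 ÷ (9/491) = 491.
49¹ = 49 falls short of 491 but 49² = 2401 reaches it, so n = 2.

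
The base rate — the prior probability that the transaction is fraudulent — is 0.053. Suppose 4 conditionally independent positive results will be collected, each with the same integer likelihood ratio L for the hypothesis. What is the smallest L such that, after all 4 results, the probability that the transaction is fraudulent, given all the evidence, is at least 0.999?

12

Prior odds = 0.053/0.947 = 53/947.
Target odds = 0.999/0.001 = 999.
Need L⁴ ≥ 999 ÷ (53/947) = 946053/53.
11⁴ = 14641 < 946053/53 ≤ 20736 = 12⁴, so L = 12.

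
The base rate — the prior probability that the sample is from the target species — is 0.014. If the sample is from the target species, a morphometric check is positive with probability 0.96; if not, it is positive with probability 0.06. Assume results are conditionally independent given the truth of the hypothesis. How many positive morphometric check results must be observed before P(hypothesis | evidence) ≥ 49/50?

Prior odds: 0.014 ÷ 0.986 = 7/493.
Likelihood ratio of a positive = 0.96/0.06 = 16.
Target posterior odds = 0.98/0.02 = 49.
Require 16ⁿ ≥ 49 ÷ (7/493) = 3451.
16² = 256 falls short of 3451 but 16³ = 4096 reaches it, so n = 3.

3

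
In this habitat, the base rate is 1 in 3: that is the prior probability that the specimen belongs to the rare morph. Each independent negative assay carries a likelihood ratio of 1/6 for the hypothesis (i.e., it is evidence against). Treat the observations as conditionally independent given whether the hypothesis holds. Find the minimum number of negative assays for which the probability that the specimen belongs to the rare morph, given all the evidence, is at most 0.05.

2

Prior odds: (1/3) ÷ (2/3) = 0.5.
Likelihood ratio per negative assay = 1/6.
Target odds: 0.05 ÷ 0.95 = 1/19.
Require (1/6)ⁿ ≤ 1/19 ÷ 0.5 = 2/19.
(1/6)¹ = 1/6 is still above 2/19 but (1/6)² = 1/36 is at or below it, so n = 2.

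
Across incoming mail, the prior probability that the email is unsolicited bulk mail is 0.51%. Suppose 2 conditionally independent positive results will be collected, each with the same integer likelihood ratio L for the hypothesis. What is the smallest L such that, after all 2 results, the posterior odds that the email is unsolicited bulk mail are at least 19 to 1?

61

Prior odds = 0.0051/0.9949 = 51/9949.
Target odds = 19.
Need L² ≥ 19 ÷ (51/9949) = 189031/51.
60² = 3600 < 189031/51 ≤ 3721 = 61², so L = 61.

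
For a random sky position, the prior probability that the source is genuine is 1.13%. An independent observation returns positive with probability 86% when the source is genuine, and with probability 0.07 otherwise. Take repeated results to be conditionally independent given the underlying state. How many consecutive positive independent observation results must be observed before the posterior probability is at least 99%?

Prior odds: 0.0113 ÷ 0.9887 = 113/9887.
Likelihood ratio of a positive result = 0.86/0.07 = 86/7.
Target odds: 0.99 ÷ 0.01 = 99.
Need (113/9887) × (86/7)ⁿ ≥ 99, i.e. (86/7)ⁿ ≥ 978813/113.
(86/7)³ = 636056/343 falls short of 978813/113 but (86/7)⁴ = 54700816/2401 reaches it, so n = 4.

4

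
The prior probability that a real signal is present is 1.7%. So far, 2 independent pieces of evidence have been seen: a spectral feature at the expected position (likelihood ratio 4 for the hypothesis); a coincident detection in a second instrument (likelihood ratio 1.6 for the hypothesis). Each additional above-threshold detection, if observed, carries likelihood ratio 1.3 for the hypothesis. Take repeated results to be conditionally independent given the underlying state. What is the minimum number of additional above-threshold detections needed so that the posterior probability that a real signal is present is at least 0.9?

17

Prior odds = 0.017/0.983 = 17/983.
Combined Bayes factor of the evidence already in hand = 4 × 1.6 = 6.4.
Odds after that evidence = (17/983) × 6.4 = 544/4915.
Target odds = 0.9/0.1 = 9.
Need 1.3ⁿ ≥ 9 ÷ (544/4915) = 44235/544.
1.3¹⁶ ≈66.5417 falls short of 44235/544 but 1.3¹⁷ ≈86.5042 reaches it, so n = 17.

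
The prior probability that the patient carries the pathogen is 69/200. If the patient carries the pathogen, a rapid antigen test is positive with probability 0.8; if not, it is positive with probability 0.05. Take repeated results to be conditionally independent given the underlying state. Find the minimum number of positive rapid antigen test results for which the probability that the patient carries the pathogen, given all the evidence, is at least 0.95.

Prior odds: 0.345 ÷ 0.655 = 69/131.
Likelihood ratio of a positive = 0.8/0.05 = 16.
Target posterior odds = 0.95/0.05 = 19.
Require 16ⁿ ≥ 19 ÷ (69/131) = 2489/69.
16¹ = 16 falls short of 2489/69 but 16² = 256 reaches it, so n = 2.

2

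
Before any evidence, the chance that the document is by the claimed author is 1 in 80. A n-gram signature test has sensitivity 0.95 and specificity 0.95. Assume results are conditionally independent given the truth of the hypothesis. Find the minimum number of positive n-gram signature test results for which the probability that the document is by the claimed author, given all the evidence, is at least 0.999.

4

Prior odds: 0.0125 ÷ 0.9875 = 1/79.
False-positive rate = 1 − 0.95 = 0.05; likelihood ratio of a positive = 0.95/0.05 = 19.
Target posterior odds = 0.999/0.001 = 999.
Require 19ⁿ ≥ 999 ÷ (1/79) = 78921.
19³ = 6859 falls short of 78921 but 19⁴ = 130321 reaches it, so n = 4.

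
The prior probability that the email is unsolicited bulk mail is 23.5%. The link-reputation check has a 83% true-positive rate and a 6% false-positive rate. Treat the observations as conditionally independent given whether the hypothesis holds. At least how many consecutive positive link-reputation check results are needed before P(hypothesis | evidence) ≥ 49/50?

Prior odds = 0.235/0.765 = 47/153.
Likelihood ratio of a positive result = 0.83/0.06 = 83/6.
Target posterior odds = 0.98/0.02 = 49.
Need (47/153) × (83/6)ⁿ ≥ 49, i.e. (83/6)ⁿ ≥ 7497/47.
(83/6)¹ = 83/6 falls short of 7497/47 but (83/6)² = 6889/36 reaches it, so n = 2.

2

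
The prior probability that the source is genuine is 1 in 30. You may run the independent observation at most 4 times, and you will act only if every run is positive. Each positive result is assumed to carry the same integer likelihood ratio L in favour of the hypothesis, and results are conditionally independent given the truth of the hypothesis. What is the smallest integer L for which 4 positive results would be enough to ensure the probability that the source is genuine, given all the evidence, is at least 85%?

4

Prior odds = (1/30)/(29/30) = 1/29.
Target odds = 0.85/0.15 = 17/3.
Need L⁴ ≥ 17/3 ÷ (1/29) = 493/3.
3⁴ = 81 < 493/3 ≤ 256 = 4⁴, so L = 4.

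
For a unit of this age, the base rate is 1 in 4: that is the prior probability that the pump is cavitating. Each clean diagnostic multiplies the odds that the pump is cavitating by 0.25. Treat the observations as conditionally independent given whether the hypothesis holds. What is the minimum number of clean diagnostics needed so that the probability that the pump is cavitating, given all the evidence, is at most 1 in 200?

4

Prior odds: 0.25 ÷ 0.75 = 1/3.
Likelihood ratio per clean diagnostic = 0.25.
Target odds: 0.005 ÷ 0.995 = 1/199.
Need (1/3) × 0.25ⁿ ≤ 1/199, i.e. 0.25ⁿ ≤ 3/199.
0.25³ = 0.015625 is still above 3/199 but 0.25⁴ = 0.00390625 is at or below it, so n = 4.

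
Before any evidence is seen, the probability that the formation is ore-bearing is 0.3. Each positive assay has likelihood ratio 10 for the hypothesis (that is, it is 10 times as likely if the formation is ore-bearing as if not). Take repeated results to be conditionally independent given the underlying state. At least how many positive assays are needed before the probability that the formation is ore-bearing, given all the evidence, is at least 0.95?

Prior odds = 0.3/0.7 = 3/7.
Likelihood ratio per positive assay = 10.
Target odds: 0.95 ÷ 0.05 = 19.
Need (3/7) × 10ⁿ ≥ 19, i.e. 10ⁿ ≥ 133/3.
10¹ = 10 falls short of 133/3 but 10² = 100 reaches it, so n = 2.

2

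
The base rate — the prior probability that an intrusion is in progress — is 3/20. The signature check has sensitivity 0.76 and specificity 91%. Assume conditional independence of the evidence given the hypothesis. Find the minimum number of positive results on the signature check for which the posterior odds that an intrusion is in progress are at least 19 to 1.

3

Prior odds: 0.15 ÷ 0.85 = 3/17.
False-positive rate = 1 − 0.91 = 0.09; likelihood ratio of a positive = 0.76/0.09 = 76/9.
Target odds = 19.
Require (76/9)ⁿ ≥ 19 ÷ (3/17) = 323/3.
(76/9)² = 5776/81 falls short of 323/3 but (76/9)³ = 438976/729 reaches it, so n = 3.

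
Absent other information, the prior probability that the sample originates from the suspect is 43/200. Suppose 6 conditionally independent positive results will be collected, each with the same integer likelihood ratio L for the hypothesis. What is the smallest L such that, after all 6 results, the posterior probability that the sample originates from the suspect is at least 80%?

2

Prior odds = 0.215/0.785 = 43/157.
Target odds = 0.8/0.2 = 4.
Need L⁶ ≥ 4 ÷ (43/157) = 628/43.
1⁶ = 1 < 628/43 ≤ 64 = 2⁶, so L = 2.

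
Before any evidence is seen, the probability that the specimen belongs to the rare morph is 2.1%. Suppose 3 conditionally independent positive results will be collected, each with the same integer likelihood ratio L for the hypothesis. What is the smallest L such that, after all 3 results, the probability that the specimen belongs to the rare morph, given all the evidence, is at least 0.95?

Prior odds = 0.021/0.979 = 21/979.
Target odds = 0.95/0.05 = 19.
Need L³ ≥ 19 ÷ (21/979) = 18601/21.
9³ = 729 < 18601/21 ≤ 1000 = 10³, so L = 10.

10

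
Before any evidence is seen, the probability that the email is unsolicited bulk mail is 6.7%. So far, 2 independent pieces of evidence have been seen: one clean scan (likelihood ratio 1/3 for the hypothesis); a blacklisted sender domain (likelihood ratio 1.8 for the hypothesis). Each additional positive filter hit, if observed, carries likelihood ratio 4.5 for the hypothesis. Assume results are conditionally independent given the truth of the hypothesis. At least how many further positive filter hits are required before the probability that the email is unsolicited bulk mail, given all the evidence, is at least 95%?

5

Prior odds = 0.067/0.933 = 67/933.
Combined Bayes factor of the evidence already in hand = (1/3) × 1.8 = 0.6.
Odds after that evidence = (67/933) × 0.6 = 67/1555.
Target odds = 0.95/0.05 = 19.
Need 4.5ⁿ ≥ 19 ÷ (67/1555) = 29545/67.
4.5⁴ = 410.0625 falls short of 29545/67 but 4.5⁵ = 1845.28125 reaches it, so n = 5.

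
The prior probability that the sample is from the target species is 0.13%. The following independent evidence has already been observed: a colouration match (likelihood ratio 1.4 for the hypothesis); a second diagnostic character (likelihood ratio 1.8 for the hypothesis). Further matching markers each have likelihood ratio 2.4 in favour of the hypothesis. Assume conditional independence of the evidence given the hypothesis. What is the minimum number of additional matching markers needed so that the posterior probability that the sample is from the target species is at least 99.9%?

15

Prior odds = 0.0013/0.9987 = 13/9987.
Combined Bayes factor of the evidence already in hand = 1.4 × 1.8 = 2.52.
Odds after that evidence = (13/9987) × 2.52 = 273/83225.
Target odds = 0.999/0.001 = 999.
Need 2.4ⁿ ≥ 999 ÷ (273/83225) = 27713925/91.
2.4¹⁴ ≈210357 falls short of 27713925/91 but 2.4¹⁵ ≈504857 reaches it, so n = 15.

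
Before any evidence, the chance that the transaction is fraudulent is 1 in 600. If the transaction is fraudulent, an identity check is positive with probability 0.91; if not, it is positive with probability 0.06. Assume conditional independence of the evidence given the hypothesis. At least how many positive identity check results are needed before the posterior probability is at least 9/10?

4

Prior odds = (1/600)/(599/600) = 1/599.
Likelihood ratio of a positive = 0.91/0.06 = 91/6.
Target odds: 0.9 ÷ 0.1 = 9.
Need (1/599) × (91/6)ⁿ ≥ 9, i.e. (91/6)ⁿ ≥ 5391.
(91/6)³ = 753571/216 falls short of 5391 but (91/6)⁴ = 68574961/1296 reaches it, so n = 4.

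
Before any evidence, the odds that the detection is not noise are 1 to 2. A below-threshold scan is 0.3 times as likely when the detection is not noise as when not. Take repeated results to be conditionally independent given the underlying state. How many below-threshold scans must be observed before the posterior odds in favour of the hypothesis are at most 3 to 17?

1

Prior odds = 0.5.
Likelihood ratio per below-threshold scan = 0.3.
Target odds = 3/17.
Need 0.5 × 0.3ⁿ ≤ 3/17, i.e. 0.3ⁿ ≤ 6/17.
0.3¹ = 0.3, which is already at or below the required 6/17; so n = 1.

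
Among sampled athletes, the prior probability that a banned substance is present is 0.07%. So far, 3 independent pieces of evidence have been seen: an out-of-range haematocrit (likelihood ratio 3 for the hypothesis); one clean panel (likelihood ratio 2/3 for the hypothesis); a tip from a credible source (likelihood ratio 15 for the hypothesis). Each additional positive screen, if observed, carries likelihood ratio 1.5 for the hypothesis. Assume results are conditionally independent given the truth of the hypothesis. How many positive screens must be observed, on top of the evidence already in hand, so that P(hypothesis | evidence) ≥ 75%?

Prior odds = 0.0007/0.9993 = 7/9993.
Combined Bayes factor of the evidence already in hand = 3 × (2/3) × 15 = 30.
Odds after that evidence = (7/9993) × 30 = 70/3331.
Target odds = 0.75/0.25 = 3.
Need 1.5ⁿ ≥ 3 ÷ (70/3331) = 9993/70.
1.5¹² = 531441/4096 falls short of 9993/70 but 1.5¹³ = 1594323/8192 reaches it, so n = 13.

13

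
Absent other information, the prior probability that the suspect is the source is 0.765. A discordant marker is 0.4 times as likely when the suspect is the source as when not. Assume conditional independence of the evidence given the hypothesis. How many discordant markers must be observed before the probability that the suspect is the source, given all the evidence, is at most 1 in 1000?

Prior odds: 0.765 ÷ 0.235 = 153/47.
Likelihood ratio per discordant marker = 0.4.
Target posterior odds = 0.001/0.999 = 1/999.
Require 0.4ⁿ ≤ 1/999 ÷ (153/47) = 47/152847.
0.4⁸ = 256/390625 is still above 47/152847 but 0.4⁹ = 512/1953125 is at or below it, so n = 9.

9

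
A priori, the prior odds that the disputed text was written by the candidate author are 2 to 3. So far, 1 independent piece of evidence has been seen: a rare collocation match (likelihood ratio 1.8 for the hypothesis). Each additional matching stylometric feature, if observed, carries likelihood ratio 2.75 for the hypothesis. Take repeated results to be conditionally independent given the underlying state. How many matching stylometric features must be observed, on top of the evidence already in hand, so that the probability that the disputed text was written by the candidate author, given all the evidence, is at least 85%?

2

Prior odds = 2/3.
Bayes factor of the evidence already in hand = 1.8.
Odds after that evidence = (2/3) × 1.8 = 1.2.
Target odds = 0.85/0.15 = 17/3.
Need 2.75ⁿ ≥ 17/3 ÷ 1.2 = 85/18.
2.75¹ = 2.75 falls short of 85/18 but 2.75² = 7.5625 reaches it, so n = 2.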